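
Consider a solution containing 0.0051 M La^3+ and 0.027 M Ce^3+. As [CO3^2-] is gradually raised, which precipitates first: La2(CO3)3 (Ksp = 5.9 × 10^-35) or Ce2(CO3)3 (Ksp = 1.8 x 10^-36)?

Ce2(CO3)3

Each salt begins to precipitate when Q = Ksp, i.e. when [CO3^2-] reaches its threshold.
For La2(CO3)3: 5.9 × 10^-35 = (0.0051)^2 × [CO3^2-]^3  ⇒  [CO3^2-] = 1.3 x 10^-10 M.
For Ce2(CO3)3: 1.8 x 10^-36 = (0.027)^2 × [CO3^2-]^3  ⇒  [CO3^2-] = 1.4 × 10^-11 M.
The salt with the lower threshold [CO3^2-] precipitates first: Ce2(CO3)3.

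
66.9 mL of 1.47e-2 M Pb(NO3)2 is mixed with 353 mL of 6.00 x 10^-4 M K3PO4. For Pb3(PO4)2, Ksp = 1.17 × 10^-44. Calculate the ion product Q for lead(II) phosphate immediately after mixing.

3.27 x 10^-15

Total volume = 66.9 + 353 = 419.9 mL.
[Pb^2+] = 1.47 x 10^-2 × (66.9/419.9) = 2.342 × 10^-3 M
[PO4^3-] = 6.00 × 10^-4 × (353/419.9) = 5.044 × 10^-4 M
Pb3(PO4)2(s) ⇌ 3 Pb^2+ + 2 PO4^3-, so Q = [Pb^2+]^3[PO4^3-]^2
Q = (2.342 x 10^-3)^3(5.044 × 10^-4)^2 = 3.27 x 10^-15
Q > Ksp, so Pb3(PO4)2 will precipitate.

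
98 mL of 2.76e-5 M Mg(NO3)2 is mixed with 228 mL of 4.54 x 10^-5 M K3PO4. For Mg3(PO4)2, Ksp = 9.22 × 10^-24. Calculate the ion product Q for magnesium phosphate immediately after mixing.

Total volume = 98 + 228 = 326 mL.
[Mg^2+] = 2.76 × 10^-5 × (98/326) = 8.297 × 10^-6 M
[PO4^3-] = 4.54 × 10^-5 × (228/326) = 3.175 × 10^-5 M
Mg3(PO4)2(s) ⇌ 3 Mg^2+ + 2 PO4^3-, so Q = [Mg^2+]^3[PO4^3-]^2
Q = (8.297 × 10^-6)^3(3.175 × 10^-5)^2 = 5.76 x 10^-25
Q < Ksp, so no precipitate of Mg3(PO4)2 forms.

Q ≈ 5.76e-25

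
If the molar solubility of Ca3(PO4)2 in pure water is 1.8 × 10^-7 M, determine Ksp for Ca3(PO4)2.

Ca3(PO4)2(s) ⇌ 3 Ca^2+(aq) + 2 PO4^3-(aq)
For each mole of Ca3(PO4)2 that dissolves: [Ca^2+] = 3s, [PO4^3-] = 2s.
Ksp = [Ca^2+]^3[PO4^3-]^2
Ksp = (3s)^3(2s)^2 = 108s^5
With s = 1.8 × 10^-7: Ksp = 2.0 × 10^-32

Ksp = 2.0 × 10^-32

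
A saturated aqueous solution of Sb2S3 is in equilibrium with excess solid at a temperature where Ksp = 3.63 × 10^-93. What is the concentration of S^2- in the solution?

[S^2-] ≈ 3.82 × 10^-19 M

Sb2S3(s) <=> 2 Sb^3+(aq) + 3 S^2-(aq)
Ksp = [Sb^3+]^2[S^2-]^3
For each mole of Sb2S3 that dissolves: [Sb^3+] = 2s, [S^2-] = 3s.
So Ksp = (2s)^2 × (3s)^3 = 108s^5
s^5 = 3.63 × 10^-93 / 108, so s = 1.274 × 10^-19 M
[S^2-] = 3s = 3.82 × 10^-19 M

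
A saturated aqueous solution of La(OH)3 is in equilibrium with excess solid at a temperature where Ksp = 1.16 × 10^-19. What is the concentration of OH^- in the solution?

La(OH)3(s) <=> La^3+(aq) + 3 OH^-(aq)
Ksp = [La^3+][OH^-]^3
With molar solubility s: [La^3+] = s, [OH^-] = 3s.
Ksp = s(3s)^3 = 27s^4
s^4 = 1.16 × 10^-19 / 27, so s = 8.096 × 10^-6 M
[OH^-] = 3s = 2.43 × 10^-5 M

2.43e-5 M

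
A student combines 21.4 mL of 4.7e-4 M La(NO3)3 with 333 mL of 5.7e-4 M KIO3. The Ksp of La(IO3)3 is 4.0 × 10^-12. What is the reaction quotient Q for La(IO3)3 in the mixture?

4.4 x 10^-15

Total volume = 21.4 + 333 = 354.4 mL.
[La^3+] = 4.7 × 10^-4 × (21.4/354.4) = 2.84 × 10^-5 M
[IO3^-] = 5.7 × 10^-4 × (333/354.4) = 5.36 x 10^-4 M
La(IO3)3(s) ⇌ La^3+ + 3 IO3^-, so Q = [La^3+][IO3^-]^3
Q = (2.84 × 10^-5)(5.36 × 10^-4)^3 = 4.4 × 10^-15
Q < Ksp, so no precipitate of La(IO3)3 forms.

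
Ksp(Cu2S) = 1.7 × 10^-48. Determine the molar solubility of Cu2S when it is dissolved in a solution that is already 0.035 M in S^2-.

s = 3.5e-24 M

Cu2S(s) ⇌ 2 Cu^+ + S^2-
Ksp = [Cu^+]^2[S^2-]
Let s = moles of Cu2S that dissolve per litre. [Cu^+] = 2s, [S^2-] = 0.035 + s ≈ 0.035 (common-ion effect: S^2- is already 0.035 M).
Ksp ≈ (2s)^2 × 0.035
s = 3.5 × 10^-24 M
Check: s = 3.5 x 10^-24 ≪ 0.035, so the approximation is valid.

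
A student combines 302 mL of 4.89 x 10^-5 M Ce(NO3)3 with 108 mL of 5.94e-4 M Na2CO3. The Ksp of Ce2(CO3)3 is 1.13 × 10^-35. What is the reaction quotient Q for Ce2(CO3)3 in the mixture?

Q ≈ 4.97e-21

Total volume = 302 + 108 = 410 mL.
[Ce^3+] = 4.89 x 10^-5 × (302/410) = 3.602 × 10^-5 M
[CO3^2-] = 5.94 × 10^-4 × (108/410) = 1.565 × 10^-4 M
Ce2(CO3)3(s) <=> 2 Ce^3+ + 3 CO3^2-, so Q = [Ce^3+]^2[CO3^2-]^3
Q = (3.602 x 10^-5)^2(1.565 × 10^-4)^3 = 4.97 x 10^-21
Q > Ksp, so Ce2(CO3)3 will precipitate.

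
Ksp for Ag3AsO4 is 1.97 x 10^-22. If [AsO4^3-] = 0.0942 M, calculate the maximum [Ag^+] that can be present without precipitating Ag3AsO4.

Ag3AsO4(s) <=> 3 Ag^+ + AsO4^3-
Ksp = [Ag^+]^3[AsO4^3-]
Precipitation begins when Q = Ksp. With [AsO4^3-] = 0.0942 M:
1.97 x 10^-22 = (0.0942) × [Ag^+]^3
[Ag^+] = (1.97 x 10^-22 / 9.42 × 10^-2)^(1/3) = 1.28 x 10^-7 M

[Ag^+] ≈ 1.28e-7 M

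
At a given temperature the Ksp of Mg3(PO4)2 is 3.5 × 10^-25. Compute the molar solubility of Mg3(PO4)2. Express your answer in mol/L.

5.0e-6 M

Mg3(PO4)2(s) ⇌ 3 Mg^2+ + 2 PO4^3-
Ksp = [Mg^2+]^3[PO4^3-]^2
For each mole of Mg3(PO4)2 that dissolves: [Mg^2+] = 3s, [PO4^3-] = 2s.
So Ksp = (3s)^3 × (2s)^2 = 108s^5
s^5 = 3.5 × 10^-25 / 108, so s = 5.0 x 10^-6 M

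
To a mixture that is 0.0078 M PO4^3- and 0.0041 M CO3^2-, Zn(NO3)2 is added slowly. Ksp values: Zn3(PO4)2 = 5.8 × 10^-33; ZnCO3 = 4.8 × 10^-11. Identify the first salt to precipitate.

Precipitation of each salt starts when its ion product equals its Ksp.
For Zn3(PO4)2: 5.8 × 10^-33 = (0.0078)^2 × [Zn^2+]^3  ⇒  [Zn^2+] = 4.6 × 10^-10 M.
For ZnCO3: 4.8 × 10^-11 = 0.0041 × [Zn^2+]  ⇒  [Zn^2+] = 1.2 x 10^-8 M.
The salt with the lower threshold [Zn^2+] precipitates first: Zn3(PO4)2.

Zn3(PO4)2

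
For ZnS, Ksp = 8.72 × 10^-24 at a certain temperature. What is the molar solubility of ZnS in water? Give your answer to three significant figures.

s ≈ 2.95 × 10^-12 M

ZnS(s) ⇌ Zn^2+(aq) + S^2-(aq)
Ksp = [Zn^2+][S^2-]
Let s = molar solubility. Then [Zn^2+] = s and [S^2-] = s.
Ksp = s × s = s^2
s = (8.72 × 10^-24)^(1/2) = 2.95 x 10^-12 M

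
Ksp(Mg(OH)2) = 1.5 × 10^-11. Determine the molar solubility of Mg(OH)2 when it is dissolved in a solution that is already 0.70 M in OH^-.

s = 3.1 x 10^-11 M

Mg(OH)2(s) ⇌ Mg^2+ + 2 OH^-
Ksp = [Mg^2+][OH^-]^2
If s mol/L dissolves here, [Mg^2+] = s, [OH^-] = 0.70 + 2s ≈ 0.70 (since the OH^- already present dominates).
Ksp ≈ s × (0.70)^2
s = 3.1 × 10^-11 M
Check: 2s = 6.1 × 10^-11 ≪ 0.70, so the approximation is valid.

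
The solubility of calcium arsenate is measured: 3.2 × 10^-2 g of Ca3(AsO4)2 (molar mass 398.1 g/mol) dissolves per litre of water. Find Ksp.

Ksp ≈ 3.6 x 10^-19

Molar solubility s = (3.2 × 10^-2 g/L) / (398.1 g/mol) = 8.04 × 10^-5 M.
Ca3(AsO4)2(s) <=> 3 Ca^2+(aq) + 2 AsO4^3-(aq)
Let s = molar solubility. Then [Ca^2+] = 3s and [AsO4^3-] = 2s.
Ksp = [Ca^2+]^3[AsO4^3-]^2
So Ksp = (3s)^3 × (2s)^2 = 108s^5
Ksp = 108 × (8.04 x 10^-5)^5 = 3.6 x 10^-19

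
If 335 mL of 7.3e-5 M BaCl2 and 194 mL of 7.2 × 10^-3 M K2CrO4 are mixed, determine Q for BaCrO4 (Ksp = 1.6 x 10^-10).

Total volume = 335 + 194 = 529 mL.
[Ba^2+] = 7.3 × 10^-5 × (335/529) = 4.62 × 10^-5 M
[CrO4^2-] = 7.2 × 10^-3 × (194/529) = 2.64 x 10^-3 M
BaCrO4(s) ⇌ Ba^2+(aq) + CrO4^2-(aq), so Q = [Ba^2+][CrO4^2-]
Q = (4.62 × 10^-5)(2.64 × 10^-3) = 1.2 × 10^-7
Q > Ksp, so BaCrO4 will precipitate.

Q = 1.2e-7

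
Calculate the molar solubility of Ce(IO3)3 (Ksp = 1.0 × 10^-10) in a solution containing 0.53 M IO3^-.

Ce(IO3)3(s) ⇌ Ce^3+(aq) + 3 IO3^-(aq)
Ksp = [Ce^3+][IO3^-]^3
Let s be the molar solubility in this solution. [Ce^3+] = s, [IO3^-] = 0.53 + 3s ≈ 0.53 (since the IO3^- already present dominates).
Ksp ≈ s × (0.53)^3
s = 6.7 × 10^-10 M
Check: 3s = 2.0 × 10^-9 ≪ 0.53, so the approximation is valid.

6.7 × 10^-10 M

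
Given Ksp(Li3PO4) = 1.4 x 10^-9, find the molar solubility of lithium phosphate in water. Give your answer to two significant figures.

s = 2.7e-3 M

Li3PO4(s) <=> 3 Li^+ + PO4^3-
Ksp = [Li^+]^3[PO4^3-]
If s mol/L of Li3PO4 dissolves, [Li^+] = 3s and [PO4^3-] = s.
So Ksp = (3s)^3 × s = 27s^4
s^4 = 1.4 x 10^-9 / 27, so s = 2.7 × 10^-3 M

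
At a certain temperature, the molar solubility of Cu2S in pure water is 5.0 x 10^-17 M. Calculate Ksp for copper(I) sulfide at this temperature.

Ksp = 5.0 x 10^-49

Cu2S(s) ⇌ 2 Cu^+(aq) + S^2-(aq)
With molar solubility s: [Cu^+] = 2s, [S^2-] = s.
Ksp = [Cu^+]^2[S^2-]
Substituting: Ksp = (2s)^2s = 4s^3
Ksp = 4 × (5.0 × 10^-17)^3 = 5.0 x 10^-49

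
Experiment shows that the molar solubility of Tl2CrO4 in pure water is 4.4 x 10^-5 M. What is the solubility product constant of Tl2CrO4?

Tl2CrO4(s) <=> 2 Tl^+(aq) + CrO4^2-(aq)
With molar solubility s: [Tl^+] = 2s, [CrO4^2-] = s.
Ksp = [Tl^+]^2[CrO4^2-]
Ksp = (2s)^2s = 4s^3
Ksp = 4 × (4.4 x 10^-5)^3 = 3.4 x 10^-13

3.4 × 10^-13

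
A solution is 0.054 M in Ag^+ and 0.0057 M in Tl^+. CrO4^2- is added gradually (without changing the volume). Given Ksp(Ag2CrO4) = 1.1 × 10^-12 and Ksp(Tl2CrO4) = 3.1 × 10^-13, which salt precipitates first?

Precipitation of each salt starts when its ion product equals its Ksp.
For Ag2CrO4: 1.1 × 10^-12 = (0.054)^2 × [CrO4^2-]  ⇒  [CrO4^2-] = 3.8 × 10^-10 M.
For Tl2CrO4: 3.1 × 10^-13 = (0.0057)^2 × [CrO4^2-]  ⇒  [CrO4^2-] = 9.5 × 10^-9 M.
The salt with the lower threshold [CrO4^2-] precipitates first: Ag2CrO4.

Ag2CrO4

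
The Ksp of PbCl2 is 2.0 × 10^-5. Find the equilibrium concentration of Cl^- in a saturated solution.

[Cl^-] = 3.4 x 10^-2 M

PbCl2(s) ⇌ Pb^2+ + 2 Cl^-
Ksp = [Pb^2+][Cl^-]^2
For each mole of PbCl2 that dissolves: [Pb^2+] = s, [Cl^-] = 2s.
So Ksp = s × (2s)^2 = 4s^3
s = (2.0 × 10^-5 / 4)^(1/3) = 1.71 x 10^-2 M
[Cl^-] = 2s = 3.4 × 10^-2 M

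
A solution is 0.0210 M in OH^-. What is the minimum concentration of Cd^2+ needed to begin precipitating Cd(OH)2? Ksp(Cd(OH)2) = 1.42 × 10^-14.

Cd(OH)2(s) ⇌ Cd^2+ + 2 OH^-
Ksp = [Cd^2+][OH^-]^2
Precipitation begins when Q = Ksp. With [OH^-] = 0.0210 M:
1.42 × 10^-14 = (0.0210)^2 × [Cd^2+]
[Cd^2+] = (1.42 × 10^-14 / 4.410 × 10^-4) = 3.22 x 10^-11 M

[Cd^2+] ≈ 3.22 x 10^-11 M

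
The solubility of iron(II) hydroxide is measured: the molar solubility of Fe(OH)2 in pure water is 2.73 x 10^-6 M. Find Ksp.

Ksp ≈ 8.14 × 10^-17

Fe(OH)2(s) ⇌ Fe^2+(aq) + 2 OH^-(aq)
With molar solubility s: [Fe^2+] = s, [OH^-] = 2s.
Ksp = [Fe^2+][OH^-]^2
Substituting: Ksp = s(2s)^2 = 4s^3
With s = 2.73 × 10^-6: Ksp = 8.14 × 10^-17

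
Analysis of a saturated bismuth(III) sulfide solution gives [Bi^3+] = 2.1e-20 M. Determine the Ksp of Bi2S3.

Bi2S3(s) ⇌ 2 Bi^3+(aq) + 3 S^2-(aq)
Stoichiometry gives [S^2-] = (3/2)[Bi^3+] = 3.15 × 10^-20 M.
Ksp = [Bi^3+]^2[S^2-]^3
Ksp = (2.1 × 10^-20)^2 × (3.15 × 10^-20)^3 = 1.4 x 10^-98

1.4e-98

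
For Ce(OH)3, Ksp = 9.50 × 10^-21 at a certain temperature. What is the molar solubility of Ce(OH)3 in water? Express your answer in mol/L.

Ce(OH)3(s) ⇌ Ce^3+ + 3 OH^-
Ksp = [Ce^3+][OH^-]^3
Let s = molar solubility. Then [Ce^3+] = s and [OH^-] = 3s.
Ksp = s(3s)^3 = 27s^4
s = (9.50 × 10^-21 / 27)^(1/4) = 4.33 × 10^-6 M

s = 4.33e-6 M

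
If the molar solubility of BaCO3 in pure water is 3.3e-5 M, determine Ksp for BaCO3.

BaCO3(s) <=> Ba^2+ + CO3^2-
With molar solubility s: [Ba^2+] = s, [CO3^2-] = s.
Ksp = [Ba^2+][CO3^2-]
Ksp = s × s = s^2
With s = 3.3 × 10^-5: Ksp = 1.1 × 10^-9

Ksp = 1.1e-9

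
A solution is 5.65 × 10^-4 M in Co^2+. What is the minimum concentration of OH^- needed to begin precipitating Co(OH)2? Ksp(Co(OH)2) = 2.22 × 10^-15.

[OH^-] ≈ 1.98 × 10^-6 M

Co(OH)2(s) ⇌ Co^2+(aq) + 2 OH^-(aq)
Ksp = [Co^2+][OH^-]^2
Precipitation begins when Q = Ksp. With [Co^2+] = 5.65 × 10^-4 M:
2.22 × 10^-15 = (5.65 × 10^-4) × [OH^-]^2
[OH^-] = (2.22 × 10^-15 / 5.65 x 10^-4)^(1/2) = 1.98 × 10^-6 M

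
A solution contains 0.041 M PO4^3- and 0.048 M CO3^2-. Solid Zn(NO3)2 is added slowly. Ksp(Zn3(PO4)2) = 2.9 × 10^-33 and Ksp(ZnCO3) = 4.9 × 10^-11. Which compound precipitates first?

Zn3(PO4)2

Precipitation of each salt starts when its ion product equals its Ksp.
For Zn3(PO4)2: 2.9 × 10^-33 = (0.041)^2 × [Zn^2+]^3  ⇒  [Zn^2+] = 1.2 x 10^-10 M.
For ZnCO3: 4.9 × 10^-11 = 0.048 × [Zn^2+]  ⇒  [Zn^2+] = 1.0 × 10^-9 M.
The salt with the lower threshold [Zn^2+] precipitates first: Zn3(PO4)2.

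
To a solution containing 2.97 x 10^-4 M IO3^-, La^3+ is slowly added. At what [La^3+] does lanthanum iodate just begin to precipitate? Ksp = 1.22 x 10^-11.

4.66e-1 M

La(IO3)3(s) ⇌ La^3+ + 3 IO3^-
Ksp = [La^3+][IO3^-]^3
Precipitation begins when Q = Ksp. With [IO3^-] = 2.97 x 10^-4 M:
1.22 x 10^-11 = (2.97 x 10^-4)^3 × [La^3+]
[La^3+] = (1.22 x 10^-11 / 2.620 × 10^-11) = 4.66 × 10^-1 M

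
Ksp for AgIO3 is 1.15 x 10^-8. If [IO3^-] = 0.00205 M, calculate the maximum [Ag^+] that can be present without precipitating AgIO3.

AgIO3(s) <=> Ag^+ + IO3^-
Ksp = [Ag^+][IO3^-]
Precipitation begins when Q = Ksp. With [IO3^-] = 0.00205 M:
1.15 x 10^-8 = (0.00205) × [Ag^+]
[Ag^+] = (1.15 x 10^-8 / 2.05 × 10^-3) = 5.61 x 10^-6 M

[Ag^+] = 5.61e-6 M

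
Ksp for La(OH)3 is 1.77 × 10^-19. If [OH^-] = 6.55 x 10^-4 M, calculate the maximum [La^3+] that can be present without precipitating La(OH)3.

La(OH)3(s) ⇌ La^3+(aq) + 3 OH^-(aq)
Ksp = [La^3+][OH^-]^3
Precipitation begins when Q = Ksp. With [OH^-] = 6.55 x 10^-4 M:
1.77 × 10^-19 = (6.55 x 10^-4)^3 × [La^3+]
[La^3+] = (1.77 × 10^-19 / 2.810 × 10^-10) = 6.30 x 10^-10 M

[La^3+] = 6.30 × 10^-10 M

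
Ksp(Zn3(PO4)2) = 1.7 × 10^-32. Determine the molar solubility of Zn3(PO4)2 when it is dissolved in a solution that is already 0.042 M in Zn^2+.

s = 7.6 × 10^-15 M

Zn3(PO4)2(s) ⇌ 3 Zn^2+ + 2 PO4^3-
Ksp = [Zn^2+]^3[PO4^3-]^2
Let s be the molar solubility in this solution. [Zn^2+] = 0.042 + 3s ≈ 0.042, [PO4^3-] = 2s (Ksp is small, so little additional dissolves).
Ksp ≈ (0.042)^3 × (2s)^2
s = 7.6 x 10^-15 M
Check: 3s = 2.3 × 10^-14 ≪ 0.042, so the approximation is valid.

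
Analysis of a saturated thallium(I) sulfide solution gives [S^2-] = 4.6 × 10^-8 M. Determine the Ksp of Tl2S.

3.9 × 10^-22

Tl2S(s) ⇌ 2 Tl^+ + S^2-
Stoichiometry gives [Tl^+] = (2/1)[S^2-] = 9.20 × 10^-8 M.
Ksp = [Tl^+]^2[S^2-]
Ksp = (9.20 x 10^-8)^2 × 4.6 x 10^-8 = 3.9 x 10^-22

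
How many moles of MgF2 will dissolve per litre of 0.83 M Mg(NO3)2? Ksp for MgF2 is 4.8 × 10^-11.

s ≈ 3.8e-6 M

MgF2(s) ⇌ Mg^2+(aq) + 2 F^-(aq)
Ksp = [Mg^2+][F^-]^2
Let s = moles of MgF2 that dissolve per litre. [Mg^2+] = 0.83 + s ≈ 0.83, [F^-] = 2s (common-ion effect: Mg^2+ is already 0.83 M).
Ksp ≈ 0.83 × (2s)^2
s = 3.8 × 10^-6 M
Check: s = 3.8 × 10^-6 ≪ 0.83, so the approximation is valid.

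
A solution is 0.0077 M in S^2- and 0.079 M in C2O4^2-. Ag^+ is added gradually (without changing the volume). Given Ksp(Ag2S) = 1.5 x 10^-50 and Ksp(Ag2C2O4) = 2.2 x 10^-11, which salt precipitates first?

Each salt begins to precipitate when Q = Ksp, i.e. when [Ag^+] reaches its threshold.
For Ag2S: 1.5 x 10^-50 = 0.0077 × [Ag^+]^2  ⇒  [Ag^+] = 1.4 × 10^-24 M.
For Ag2C2O4: 2.2 x 10^-11 = 0.079 × [Ag^+]^2  ⇒  [Ag^+] = 1.7 x 10^-5 M.
The salt with the lower threshold [Ag^+] precipitates first: Ag2S.

Ag2S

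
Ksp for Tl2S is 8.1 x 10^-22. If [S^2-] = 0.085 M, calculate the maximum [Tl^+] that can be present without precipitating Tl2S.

Tl2S(s) <=> 2 Tl^+(aq) + S^2-(aq)
Ksp = [Tl^+]^2[S^2-]
Precipitation begins when Q = Ksp. With [S^2-] = 0.085 M:
8.1 x 10^-22 = (0.085) × [Tl^+]^2
[Tl^+] = (8.1 x 10^-22 / 8.5 × 10^-2)^(1/2) = 9.8 × 10^-11 M

9.8 × 10^-11 M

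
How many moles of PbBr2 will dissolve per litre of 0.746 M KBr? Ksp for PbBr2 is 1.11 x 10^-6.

s ≈ 1.99e-6 M

PbBr2(s) ⇌ Pb^2+ + 2 Br^-
Ksp = [Pb^2+][Br^-]^2
If s mol/L dissolves here, [Pb^2+] = s, [Br^-] = 0.746 + 2s ≈ 0.746 (Ksp is small, so little additional dissolves).
Ksp ≈ s × (0.746)^2
s = 1.99 × 10^-6 M
Check: 2s = 4.0 × 10^-6 ≪ 0.746, so the approximation is valid.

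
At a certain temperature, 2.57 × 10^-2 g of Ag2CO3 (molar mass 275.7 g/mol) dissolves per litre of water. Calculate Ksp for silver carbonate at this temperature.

Molar solubility s = (2.57 x 10^-2 g/L) / (275.7 g/mol) = 9.322 × 10^-5 M.
Ag2CO3(s) <=> 2 Ag^+(aq) + CO3^2-(aq)
With molar solubility s: [Ag^+] = 2s, [CO3^2-] = s.
Ksp = [Ag^+]^2[CO3^2-]
Substituting: Ksp = (2s)^2s = 4s^3
With s = 9.322 x 10^-5: Ksp = 3.24 × 10^-12

Ksp ≈ 3.24 × 10^-12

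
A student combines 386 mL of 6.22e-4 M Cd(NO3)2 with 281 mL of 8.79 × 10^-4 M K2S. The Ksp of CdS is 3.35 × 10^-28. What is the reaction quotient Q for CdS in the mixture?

Q = 1.33 x 10^-7

Total volume = 386 + 281 = 667 mL.
[Cd^2+] = 6.22 × 10^-4 × (386/667) = 3.600 × 10^-4 M
[S^2-] = 8.79 x 10^-4 × (281/667) = 3.703 × 10^-4 M
CdS(s) <=> Cd^2+(aq) + S^2-(aq), so Q = [Cd^2+][S^2-]
Q = (3.600 × 10^-4)(3.703 x 10^-4) = 1.33 × 10^-7
Q > Ksp, so CdS will precipitate.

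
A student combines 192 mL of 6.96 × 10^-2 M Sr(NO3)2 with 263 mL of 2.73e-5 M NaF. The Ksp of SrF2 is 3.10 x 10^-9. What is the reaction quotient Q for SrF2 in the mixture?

Total volume = 192 + 263 = 455 mL.
[Sr^2+] = 6.96 × 10^-2 × (192/455) = 2.937 × 10^-2 M
[F^-] = 2.73 × 10^-5 × (263/455) = 1.578 × 10^-5 M
SrF2(s) ⇌ Sr^2+(aq) + 2 F^-(aq), so Q = [Sr^2+][F^-]^2
Q = (2.937 × 10^-2)(1.578 × 10^-5)^2 = 7.31 × 10^-12
Q < Ksp, so no precipitate of SrF2 forms.

Q ≈ 7.31 × 10^-12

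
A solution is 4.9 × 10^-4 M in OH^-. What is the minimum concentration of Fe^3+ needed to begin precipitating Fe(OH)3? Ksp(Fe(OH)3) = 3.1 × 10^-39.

[Fe^3+] = 2.6 x 10^-29 M

Fe(OH)3(s) <=> Fe^3+(aq) + 3 OH^-(aq)
Ksp = [Fe^3+][OH^-]^3
Precipitation begins when Q = Ksp. With [OH^-] = 4.9 × 10^-4 M:
3.1 × 10^-39 = (4.9 × 10^-4)^3 × [Fe^3+]
[Fe^3+] = (3.1 × 10^-39 / 1.18 × 10^-10) = 2.6 × 10^-29 M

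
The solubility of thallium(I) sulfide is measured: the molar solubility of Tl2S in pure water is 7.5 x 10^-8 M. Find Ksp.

Tl2S(s) ⇌ 2 Tl^+ + S^2-
With molar solubility s: [Tl^+] = 2s, [S^2-] = s.
Ksp = [Tl^+]^2[S^2-]
So Ksp = (2s)^2 × s = 4s^3
With s = 7.5 x 10^-8: Ksp = 1.7 × 10^-21

Ksp = 1.7 x 10^-21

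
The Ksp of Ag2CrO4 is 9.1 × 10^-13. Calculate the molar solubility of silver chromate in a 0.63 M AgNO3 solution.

Ag2CrO4(s) <=> 2 Ag^+(aq) + CrO4^2-(aq)
Ksp = [Ag^+]^2[CrO4^2-]
If s mol/L dissolves here, [Ag^+] = 0.63 + 2s ≈ 0.63, [CrO4^2-] = s (common-ion effect: Ag^+ is already 0.63 M).
Ksp ≈ (0.63)^2 × s
s = 2.3 × 10^-12 M
Check: 2s = 4.6 × 10^-12 ≪ 0.63, so the approximation is valid.

2.3 × 10^-12 M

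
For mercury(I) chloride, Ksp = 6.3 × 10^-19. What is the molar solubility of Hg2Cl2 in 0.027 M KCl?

Hg2Cl2(s) <=> Hg2^2+ + 2 Cl^-
Ksp = [Hg2^2+][Cl^-]^2
Let s = moles of Hg2Cl2 that dissolve per litre. [Hg2^2+] = s, [Cl^-] = 0.027 + 2s ≈ 0.027 (since Cl^- from KCl dominates).
Ksp ≈ s × (0.027)^2
s = 8.6 × 10^-16 M
Check: 2s = 1.7 × 10^-15 ≪ 0.027, so the approximation is valid.

s ≈ 8.6e-16 M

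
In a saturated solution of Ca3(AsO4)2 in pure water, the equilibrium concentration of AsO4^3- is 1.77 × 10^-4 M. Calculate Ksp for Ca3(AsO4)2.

5.86e-19

Ca3(AsO4)2(s) ⇌ 3 Ca^2+ + 2 AsO4^3-
Stoichiometry gives [Ca^2+] = (3/2)[AsO4^3-] = 2.655 × 10^-4 M.
Ksp = [Ca^2+]^3[AsO4^3-]^2
Ksp = (2.655 x 10^-4)^3 × (1.77 × 10^-4)^2 = 5.86 × 10^-19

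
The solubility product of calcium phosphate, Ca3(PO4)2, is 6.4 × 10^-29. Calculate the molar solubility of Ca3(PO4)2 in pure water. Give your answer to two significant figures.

Ca3(PO4)2(s) ⇌ 3 Ca^2+ + 2 PO4^3-
Ksp = [Ca^2+]^3[PO4^3-]^2
If s mol/L of Ca3(PO4)2 dissolves, [Ca^2+] = 3s and [PO4^3-] = 2s.
Ksp = (3s)^3(2s)^2 = 108s^5
s^5 = 6.4 × 10^-29 / 108, so s = 9.0 x 10^-7 M

s = 9.0 × 10^-7 M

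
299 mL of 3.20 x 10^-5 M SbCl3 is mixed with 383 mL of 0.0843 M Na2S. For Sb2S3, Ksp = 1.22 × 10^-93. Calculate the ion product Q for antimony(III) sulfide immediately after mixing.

Q ≈ 2.09e-14

Total volume = 299 + 383 = 682 mL.
[Sb^3+] = 3.20 x 10^-5 × (299/682) = 1.403 × 10^-5 M
[S^2-] = 8.43 × 10^-2 × (383/682) = 4.734 × 10^-2 M
Sb2S3(s) ⇌ 2 Sb^3+(aq) + 3 S^2-(aq), so Q = [Sb^3+]^2[S^2-]^3
Q = (1.403 x 10^-5)^2(4.734 × 10^-2)^3 = 2.09 × 10^-14
Q > Ksp, so Sb2S3 will precipitate.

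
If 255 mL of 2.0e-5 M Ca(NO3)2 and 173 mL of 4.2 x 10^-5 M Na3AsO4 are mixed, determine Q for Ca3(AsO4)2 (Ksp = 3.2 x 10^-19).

Total volume = 255 + 173 = 428 mL.
[Ca^2+] = 2.0 × 10^-5 × (255/428) = 1.19 × 10^-5 M
[AsO4^3-] = 4.2 × 10^-5 × (173/428) = 1.70 x 10^-5 M
Ca3(AsO4)2(s) ⇌ 3 Ca^2+ + 2 AsO4^3-, so Q = [Ca^2+]^3[AsO4^3-]^2
Q = (1.19 × 10^-5)^3(1.70 x 10^-5)^2 = 4.9 x 10^-25
Q < Ksp, so no precipitate of Ca3(AsO4)2 forms.

Q ≈ 4.9 × 10^-25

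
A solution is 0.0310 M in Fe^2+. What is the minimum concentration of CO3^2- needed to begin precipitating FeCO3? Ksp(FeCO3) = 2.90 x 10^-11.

FeCO3(s) <=> Fe^2+ + CO3^2-
Ksp = [Fe^2+][CO3^2-]
Precipitation begins when Q = Ksp. With [Fe^2+] = 0.0310 M:
2.90 x 10^-11 = (0.0310) × [CO3^2-]
[CO3^2-] = (2.90 x 10^-11 / 3.10 x 10^-2) = 9.35 × 10^-10 M

[CO3^2-] ≈ 9.35 x 10^-10 M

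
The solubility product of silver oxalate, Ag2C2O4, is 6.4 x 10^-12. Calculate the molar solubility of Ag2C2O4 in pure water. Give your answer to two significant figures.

Ag2C2O4(s) ⇌ 2 Ag^+ + C2O4^2-
Ksp = [Ag^+]^2[C2O4^2-]
With molar solubility s: [Ag^+] = 2s, [C2O4^2-] = s.
Ksp = (2s)^2s = 4s^3
s^3 = 6.4 x 10^-12 / 4, so s = 1.2 × 10^-4 M

s ≈ 1.2 × 10^-4 M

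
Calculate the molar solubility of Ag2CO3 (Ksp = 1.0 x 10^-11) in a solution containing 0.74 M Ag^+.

s = 1.8 × 10^-11 M

Ag2CO3(s) ⇌ 2 Ag^+(aq) + CO3^2-(aq)
Ksp = [Ag^+]^2[CO3^2-]
Let s = moles of Ag2CO3 that dissolve per litre. [Ag^+] = 0.74 + 2s ≈ 0.74, [CO3^2-] = s (common-ion effect: Ag^+ is already 0.74 M).
Ksp ≈ (0.74)^2 × s
s = 1.8 x 10^-11 M
Check: 2s = 3.7 × 10^-11 ≪ 0.74, so the approximation is valid.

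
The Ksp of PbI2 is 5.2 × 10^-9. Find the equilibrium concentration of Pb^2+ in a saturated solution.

1.1e-3 M

PbI2(s) ⇌ Pb^2+ + 2 I^-
Ksp = [Pb^2+][I^-]^2
For each mole of PbI2 that dissolves: [Pb^2+] = s, [I^-] = 2s.
Substituting: Ksp = s(2s)^2 = 4s^3
Solving, s = (5.2 × 10^-9/4)^(1/3) = 1.09 x 10^-3 M
[Pb^2+] = s = 1.1 x 10^-3 M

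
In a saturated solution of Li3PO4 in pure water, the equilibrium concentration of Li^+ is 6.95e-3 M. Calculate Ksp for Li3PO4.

Li3PO4(s) ⇌ 3 Li^+ + PO4^3-
Stoichiometry gives [PO4^3-] = (1/3)[Li^+] = 2.317 x 10^-3 M.
Ksp = [Li^+]^3[PO4^3-]
Ksp = (6.95 × 10^-3)^3 × 2.317 × 10^-3 = 7.78 x 10^-10

7.78e-10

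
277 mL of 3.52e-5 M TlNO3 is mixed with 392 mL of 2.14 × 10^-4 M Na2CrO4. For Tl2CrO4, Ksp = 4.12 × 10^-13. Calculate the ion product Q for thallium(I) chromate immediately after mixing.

Total volume = 277 + 392 = 669 mL.
[Tl^+] = 3.52 × 10^-5 × (277/669) = 1.457 x 10^-5 M
[CrO4^2-] = 2.14 x 10^-4 × (392/669) = 1.254 × 10^-4 M
Tl2CrO4(s) ⇌ 2 Tl^+(aq) + CrO4^2-(aq), so Q = [Tl^+]^2[CrO4^2-]
Q = (1.457 × 10^-5)^2(1.254 × 10^-4) = 2.66 × 10^-14
Q < Ksp, so no precipitate of Tl2CrO4 forms.

2.66e-14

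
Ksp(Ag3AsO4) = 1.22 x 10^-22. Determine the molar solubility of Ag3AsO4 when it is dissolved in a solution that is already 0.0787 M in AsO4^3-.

Ag3AsO4(s) <=> 3 Ag^+ + AsO4^3-
Ksp = [Ag^+]^3[AsO4^3-]
If s mol/L dissolves here, [Ag^+] = 3s, [AsO4^3-] = 0.0787 + s ≈ 0.0787 (common-ion effect: AsO4^3- is already 0.0787 M).
Ksp ≈ (3s)^3 × 0.0787
s = 3.86 x 10^-8 M
Check: s = 3.9 × 10^-8 ≪ 0.0787, so the approximation is valid.

3.86 × 10^-8 M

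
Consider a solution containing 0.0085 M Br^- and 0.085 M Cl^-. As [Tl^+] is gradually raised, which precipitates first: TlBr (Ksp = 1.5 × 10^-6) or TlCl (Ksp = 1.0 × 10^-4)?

Each salt begins to precipitate when Q = Ksp, i.e. when [Tl^+] reaches its threshold.
For TlBr: 1.5 × 10^-6 = 0.0085 × [Tl^+]  ⇒  [Tl^+] = 1.8 x 10^-4 M.
For TlCl: 1.0 × 10^-4 = 0.085 × [Tl^+]  ⇒  [Tl^+] = 1.2 × 10^-3 M.
The salt with the lower threshold [Tl^+] precipitates first: TlBr.

TlBr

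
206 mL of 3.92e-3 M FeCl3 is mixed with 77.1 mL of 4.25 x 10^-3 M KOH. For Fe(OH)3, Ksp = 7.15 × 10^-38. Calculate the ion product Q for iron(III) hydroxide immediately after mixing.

Total volume = 206 + 77.1 = 283.1 mL.
[Fe^3+] = 3.92 × 10^-3 × (206/283.1) = 2.852 × 10^-3 M
[OH^-] = 4.25 x 10^-3 × (77.1/283.1) = 1.157 × 10^-3 M
Fe(OH)3(s) <=> Fe^3+ + 3 OH^-, so Q = [Fe^3+][OH^-]^3
Q = (2.852 x 10^-3)(1.157 x 10^-3)^3 = 4.42 x 10^-12
Q > Ksp, so Fe(OH)3 will precipitate.

4.42 × 10^-12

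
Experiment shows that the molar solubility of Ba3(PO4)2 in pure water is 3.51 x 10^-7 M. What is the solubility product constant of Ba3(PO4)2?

Ba3(PO4)2(s) ⇌ 3 Ba^2+(aq) + 2 PO4^3-(aq)
For each mole of Ba3(PO4)2 that dissolves: [Ba^2+] = 3s, [PO4^3-] = 2s.
Ksp = [Ba^2+]^3[PO4^3-]^2
Substituting: Ksp = (3s)^3(2s)^2 = 108s^5
Ksp = 108 × (3.51 × 10^-7)^5 = 5.75 × 10^-31

5.75 × 10^-31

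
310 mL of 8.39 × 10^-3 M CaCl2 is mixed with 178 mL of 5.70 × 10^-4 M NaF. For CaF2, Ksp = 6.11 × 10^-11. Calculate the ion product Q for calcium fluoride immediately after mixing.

Q = 2.30e-10

Total volume = 310 + 178 = 488 mL.
[Ca^2+] = 8.39 × 10^-3 × (310/488) = 5.330 x 10^-3 M
[F^-] = 5.70 x 10^-4 × (178/488) = 2.079 × 10^-4 M
CaF2(s) ⇌ Ca^2+ + 2 F^-, so Q = [Ca^2+][F^-]^2
Q = (5.330 × 10^-3)(2.079 × 10^-4)^2 = 2.30 x 10^-10
Q > Ksp, so CaF2 will precipitate.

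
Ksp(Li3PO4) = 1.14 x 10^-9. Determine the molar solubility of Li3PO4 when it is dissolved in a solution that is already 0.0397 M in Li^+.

s ≈ 1.82e-5 M

Li3PO4(s) ⇌ 3 Li^+ + PO4^3-
Ksp = [Li^+]^3[PO4^3-]
If s mol/L dissolves here, [Li^+] = 0.0397 + 3s ≈ 0.0397, [PO4^3-] = s (since the Li^+ already present dominates).
Ksp ≈ (0.0397)^3 × s
s = 1.82 × 10^-5 M
Check: 3s = 5.5 x 10^-5 ≪ 0.0397, so the approximation is valid.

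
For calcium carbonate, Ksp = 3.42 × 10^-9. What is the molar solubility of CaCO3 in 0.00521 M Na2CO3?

CaCO3(s) <=> Ca^2+(aq) + CO3^2-(aq)
Ksp = [Ca^2+][CO3^2-]
Let s be the molar solubility in this solution. [Ca^2+] = s, [CO3^2-] = 0.00521 + s ≈ 0.00521 (Ksp is small, so little additional dissolves).
Ksp ≈ s × 0.00521
s = 6.56 × 10^-7 M
Check: s = 6.6 x 10^-7 ≪ 0.00521, so the approximation is valid.

s ≈ 6.56 × 10^-7 M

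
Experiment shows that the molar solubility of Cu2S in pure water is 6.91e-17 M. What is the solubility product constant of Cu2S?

Cu2S(s) <=> 2 Cu^+ + S^2-
For each mole of Cu2S that dissolves: [Cu^+] = 2s, [S^2-] = s.
Ksp = [Cu^+]^2[S^2-]
Ksp = (2s)^2s = 4s^3
Ksp = 4 × (6.91 × 10^-17)^3 = 1.32 × 10^-48

Ksp = 1.32 × 10^-48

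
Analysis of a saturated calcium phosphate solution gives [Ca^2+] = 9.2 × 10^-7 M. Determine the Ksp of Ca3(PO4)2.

Ca3(PO4)2(s) <=> 3 Ca^2+(aq) + 2 PO4^3-(aq)
Stoichiometry gives [PO4^3-] = (2/3)[Ca^2+] = 6.13 × 10^-7 M.
Ksp = [Ca^2+]^3[PO4^3-]^2
Ksp = (9.2 × 10^-7)^3 × (6.13 × 10^-7)^2 = 2.9 × 10^-31

Ksp ≈ 2.9 × 10^-31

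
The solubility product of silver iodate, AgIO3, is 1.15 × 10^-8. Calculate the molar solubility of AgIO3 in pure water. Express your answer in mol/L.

s ≈ 1.07 × 10^-4 M

AgIO3(s) ⇌ Ag^+ + IO3^-
Ksp = [Ag^+][IO3^-]
Let s = molar solubility. Then [Ag^+] = s and [IO3^-] = s.
Ksp = s × s = s^2
s = (1.15 × 10^-8)^(1/2) = 1.07 × 10^-4 M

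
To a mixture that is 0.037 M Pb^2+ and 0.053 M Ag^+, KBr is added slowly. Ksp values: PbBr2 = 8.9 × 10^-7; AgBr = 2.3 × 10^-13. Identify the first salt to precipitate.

AgBr

Each salt begins to precipitate when Q = Ksp, i.e. when [Br^-] reaches its threshold.
For PbBr2: 8.9 × 10^-7 = 0.037 × [Br^-]^2  ⇒  [Br^-] = 4.9 × 10^-3 M.
For AgBr: 2.3 × 10^-13 = 0.053 × [Br^-]  ⇒  [Br^-] = 4.3 × 10^-12 M.
The salt with the lower threshold [Br^-] precipitates first: AgBr.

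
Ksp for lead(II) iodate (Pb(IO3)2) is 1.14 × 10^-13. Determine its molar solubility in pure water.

3.05 × 10^-5 M

Pb(IO3)2(s) ⇌ Pb^2+(aq) + 2 IO3^-(aq)
Ksp = [Pb^2+][IO3^-]^2
Let s = molar solubility. Then [Pb^2+] = s and [IO3^-] = 2s.
Ksp = s(2s)^2 = 4s^3
s = (1.14 × 10^-13 / 4)^(1/3) = 3.05 x 10^-5 M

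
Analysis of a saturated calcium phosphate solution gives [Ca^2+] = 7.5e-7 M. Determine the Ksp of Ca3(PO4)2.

Ksp ≈ 1.1e-31

Ca3(PO4)2(s) <=> 3 Ca^2+(aq) + 2 PO4^3-(aq)
Stoichiometry gives [PO4^3-] = (2/3)[Ca^2+] = 5.00 x 10^-7 M.
Ksp = [Ca^2+]^3[PO4^3-]^2
Ksp = (7.5 x 10^-7)^3 × (5.00 × 10^-7)^2 = 1.1 × 10^-31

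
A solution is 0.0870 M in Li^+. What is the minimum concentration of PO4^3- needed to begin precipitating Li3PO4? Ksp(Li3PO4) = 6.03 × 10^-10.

[PO4^3-] = 9.16 x 10^-7 M

Li3PO4(s) ⇌ 3 Li^+(aq) + PO4^3-(aq)
Ksp = [Li^+]^3[PO4^3-]
Precipitation begins when Q = Ksp. With [Li^+] = 0.0870 M:
6.03 × 10^-10 = (0.0870)^3 × [PO4^3-]
[PO4^3-] = (6.03 × 10^-10 / 6.585 x 10^-4) = 9.16 × 10^-7 M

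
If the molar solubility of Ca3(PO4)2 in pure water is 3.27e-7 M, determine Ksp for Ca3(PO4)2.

Ksp ≈ 4.04 x 10^-31

Ca3(PO4)2(s) ⇌ 3 Ca^2+(aq) + 2 PO4^3-(aq)
If s mol/L of Ca3(PO4)2 dissolves, [Ca^2+] = 3s and [PO4^3-] = 2s.
Ksp = [Ca^2+]^3[PO4^3-]^2
Ksp = (3s)^3(2s)^2 = 108s^5
With s = 3.27 × 10^-7: Ksp = 4.04 × 10^-31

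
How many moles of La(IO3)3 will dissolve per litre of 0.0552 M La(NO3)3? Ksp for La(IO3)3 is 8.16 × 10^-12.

s = 1.76 × 10^-4 M

La(IO3)3(s) ⇌ La^3+(aq) + 3 IO3^-(aq)
Ksp = [La^3+][IO3^-]^3
Let s be the molar solubility in this solution. [La^3+] = 0.0552 + s ≈ 0.0552, [IO3^-] = 3s (common-ion effect: La^3+ is already 0.0552 M).
Ksp ≈ 0.0552 × (3s)^3
s = 1.76 × 10^-4 M
Check: s = 1.8 × 10^-4 ≪ 0.0552, so the approximation is valid.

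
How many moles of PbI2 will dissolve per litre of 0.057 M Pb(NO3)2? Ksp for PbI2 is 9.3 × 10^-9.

PbI2(s) ⇌ Pb^2+ + 2 I^-
Ksp = [Pb^2+][I^-]^2
Let s = moles of PbI2 that dissolve per litre. [Pb^2+] = 0.057 + s ≈ 0.057, [I^-] = 2s (since Pb^2+ from Pb(NO3)2 dominates).
Ksp ≈ 0.057 × (2s)^2
s = 2.0 x 10^-4 M
Check: s = 2.0 × 10^-4 ≪ 0.057, so the approximation is valid.

s ≈ 2.0 x 10^-4 M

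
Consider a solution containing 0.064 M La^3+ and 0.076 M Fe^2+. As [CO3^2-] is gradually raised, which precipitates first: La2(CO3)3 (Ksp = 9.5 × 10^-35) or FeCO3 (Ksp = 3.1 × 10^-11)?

Each salt begins to precipitate when Q = Ksp, i.e. when [CO3^2-] reaches its threshold.
For La2(CO3)3: 9.5 × 10^-35 = (0.064)^2 × [CO3^2-]^3  ⇒  [CO3^2-] = 2.9 x 10^-11 M.
For FeCO3: 3.1 × 10^-11 = 0.076 × [CO3^2-]  ⇒  [CO3^2-] = 4.1 × 10^-10 M.
The salt with the lower threshold [CO3^2-] precipitates first: La2(CO3)3.

La2(CO3)3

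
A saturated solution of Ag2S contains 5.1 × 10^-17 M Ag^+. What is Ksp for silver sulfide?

Ksp = 6.6e-50

Ag2S(s) ⇌ 2 Ag^+(aq) + S^2-(aq)
Stoichiometry gives [S^2-] = (1/2)[Ag^+] = 2.55 × 10^-17 M.
Ksp = [Ag^+]^2[S^2-]
Ksp = (5.1 × 10^-17)^2 × 2.55 × 10^-17 = 6.6 x 10^-50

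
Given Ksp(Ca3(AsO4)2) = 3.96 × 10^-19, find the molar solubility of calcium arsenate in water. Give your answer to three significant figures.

s ≈ 8.18 × 10^-5 M

Ca3(AsO4)2(s) <=> 3 Ca^2+ + 2 AsO4^3-
Ksp = [Ca^2+]^3[AsO4^3-]^2
Let s = molar solubility. Then [Ca^2+] = 3s and [AsO4^3-] = 2s.
So Ksp = (3s)^3 × (2s)^2 = 108s^5
Solving, s = (3.96 × 10^-19/108)^(1/5) = 8.18 x 10^-5 M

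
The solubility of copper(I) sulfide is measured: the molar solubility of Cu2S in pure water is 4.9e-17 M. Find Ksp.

Cu2S(s) <=> 2 Cu^+(aq) + S^2-(aq)
With molar solubility s: [Cu^+] = 2s, [S^2-] = s.
Ksp = [Cu^+]^2[S^2-]
Substituting: Ksp = (2s)^2s = 4s^3
With s = 4.9 × 10^-17: Ksp = 4.7 × 10^-49

Ksp ≈ 4.7 × 10^-49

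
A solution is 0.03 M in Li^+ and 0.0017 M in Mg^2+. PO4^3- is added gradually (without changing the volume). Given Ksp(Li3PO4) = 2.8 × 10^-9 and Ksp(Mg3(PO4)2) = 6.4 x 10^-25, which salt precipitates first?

Each salt begins to precipitate when Q = Ksp, i.e. when [PO4^3-] reaches its threshold.
For Li3PO4: 2.8 × 10^-9 = (0.03)^3 × [PO4^3-]  ⇒  [PO4^3-] = 1.0 × 10^-4 M.
For Mg3(PO4)2: 6.4 x 10^-25 = (0.0017)^3 × [PO4^3-]^2  ⇒  [PO4^3-] = 1.1 × 10^-8 M.
The salt with the lower threshold [PO4^3-] precipitates first: Mg3(PO4)2.

Mg3(PO4)2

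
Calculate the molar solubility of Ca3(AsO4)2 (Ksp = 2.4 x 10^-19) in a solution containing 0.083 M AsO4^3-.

1.1e-6 M

Ca3(AsO4)2(s) ⇌ 3 Ca^2+(aq) + 2 AsO4^3-(aq)
Ksp = [Ca^2+]^3[AsO4^3-]^2
Let s = moles of Ca3(AsO4)2 that dissolve per litre. [Ca^2+] = 3s, [AsO4^3-] = 0.083 + 2s ≈ 0.083 (Ksp is small, so little additional dissolves).
Ksp ≈ (3s)^3 × (0.083)^2
s = 1.1 × 10^-6 M
Check: 2s = 2.2 x 10^-6 ≪ 0.083, so the approximation is valid.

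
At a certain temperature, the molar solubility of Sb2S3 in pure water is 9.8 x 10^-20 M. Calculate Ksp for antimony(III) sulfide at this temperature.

Ksp ≈ 9.8e-94

Sb2S3(s) ⇌ 2 Sb^3+ + 3 S^2-
Let s = molar solubility. Then [Sb^3+] = 2s and [S^2-] = 3s.
Ksp = [Sb^3+]^2[S^2-]^3
So Ksp = (2s)^2 × (3s)^3 = 108s^5
With s = 9.8 × 10^-20: Ksp = 9.8 × 10^-94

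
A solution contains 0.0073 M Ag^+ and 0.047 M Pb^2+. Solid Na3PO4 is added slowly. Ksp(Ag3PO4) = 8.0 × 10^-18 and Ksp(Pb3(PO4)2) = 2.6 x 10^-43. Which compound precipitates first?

Precipitation of each salt starts when its ion product equals its Ksp.
For Ag3PO4: 8.0 × 10^-18 = (0.0073)^3 × [PO4^3-]  ⇒  [PO4^3-] = 2.1 × 10^-11 M.
For Pb3(PO4)2: 2.6 x 10^-43 = (0.047)^3 × [PO4^3-]^2  ⇒  [PO4^3-] = 5.0 × 10^-20 M.
The salt with the lower threshold [PO4^3-] precipitates first: Pb3(PO4)2.

Pb3(PO4)2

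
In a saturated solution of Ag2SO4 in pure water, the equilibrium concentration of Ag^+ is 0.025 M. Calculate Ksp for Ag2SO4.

Ksp ≈ 7.8 × 10^-6

Ag2SO4(s) <=> 2 Ag^+(aq) + SO4^2-(aq)
Stoichiometry gives [SO4^2-] = (1/2)[Ag^+] = 1.25 × 10^-2 M.
Ksp = [Ag^+]^2[SO4^2-]
Ksp = (2.5 × 10^-2)^2 × 1.25 × 10^-2 = 7.8 × 10^-6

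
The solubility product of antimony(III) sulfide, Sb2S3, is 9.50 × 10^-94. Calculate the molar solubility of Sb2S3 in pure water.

Sb2S3(s) ⇌ 2 Sb^3+ + 3 S^2-
Ksp = [Sb^3+]^2[S^2-]^3
If s mol/L of Sb2S3 dissolves, [Sb^3+] = 2s and [S^2-] = 3s.
Ksp = (2s)^2(3s)^3 = 108s^5
s^5 = 9.50 × 10^-94 / 108, so s = 9.75 x 10^-20 M

s = 9.75e-20 M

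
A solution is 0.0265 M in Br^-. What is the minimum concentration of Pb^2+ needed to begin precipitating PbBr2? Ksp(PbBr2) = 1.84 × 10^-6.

[Pb^2+] = 2.62 × 10^-3 M

PbBr2(s) ⇌ Pb^2+ + 2 Br^-
Ksp = [Pb^2+][Br^-]^2
Precipitation begins when Q = Ksp. With [Br^-] = 0.0265 M:
1.84 × 10^-6 = (0.0265)^2 × [Pb^2+]
[Pb^2+] = (1.84 × 10^-6 / 7.023 x 10^-4) = 2.62 x 10^-3 M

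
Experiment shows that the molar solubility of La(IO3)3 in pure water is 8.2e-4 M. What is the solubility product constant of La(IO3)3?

La(IO3)3(s) ⇌ La^3+ + 3 IO3^-
Let s = molar solubility. Then [La^3+] = s and [IO3^-] = 3s.
Ksp = [La^3+][IO3^-]^3
So Ksp = s × (3s)^3 = 27s^4
With s = 8.2 × 10^-4: Ksp = 1.2 × 10^-11

Ksp = 1.2 × 10^-11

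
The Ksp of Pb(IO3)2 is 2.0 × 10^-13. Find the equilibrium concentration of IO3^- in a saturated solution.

[IO3^-] = 7.4e-5 M

Pb(IO3)2(s) <=> Pb^2+ + 2 IO3^-
Ksp = [Pb^2+][IO3^-]^2
For each mole of Pb(IO3)2 that dissolves: [Pb^2+] = s, [IO3^-] = 2s.
Ksp = s(2s)^2 = 4s^3
Solving, s = (2.0 × 10^-13/4)^(1/3) = 3.68 × 10^-5 M
[IO3^-] = 2s = 7.4 × 10^-5 M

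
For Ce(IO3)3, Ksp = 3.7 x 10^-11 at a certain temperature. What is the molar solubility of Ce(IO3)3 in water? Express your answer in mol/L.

s ≈ 1.1 × 10^-3 M

Ce(IO3)3(s) ⇌ Ce^3+(aq) + 3 IO3^-(aq)
Ksp = [Ce^3+][IO3^-]^3
With molar solubility s: [Ce^3+] = s, [IO3^-] = 3s.
Ksp = s(3s)^3 = 27s^4
s = (3.7 x 10^-11 / 27)^(1/4) = 1.1 x 10^-3 M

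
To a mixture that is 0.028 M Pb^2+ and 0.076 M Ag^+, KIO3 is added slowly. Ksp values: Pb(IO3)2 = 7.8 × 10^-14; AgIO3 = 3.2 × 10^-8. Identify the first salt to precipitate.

Each salt begins to precipitate when Q = Ksp, i.e. when [IO3^-] reaches its threshold.
For Pb(IO3)2: 7.8 × 10^-14 = 0.028 × [IO3^-]^2  ⇒  [IO3^-] = 1.7 × 10^-6 M.
For AgIO3: 3.2 × 10^-8 = 0.076 × [IO3^-]  ⇒  [IO3^-] = 4.2 × 10^-7 M.
The salt with the lower threshold [IO3^-] precipitates first: AgIO3.

AgIO3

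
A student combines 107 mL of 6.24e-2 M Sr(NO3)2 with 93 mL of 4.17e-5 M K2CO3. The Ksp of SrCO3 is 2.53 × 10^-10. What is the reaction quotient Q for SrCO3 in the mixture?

Q ≈ 6.47e-7

Total volume = 107 + 93 = 200 mL.
[Sr^2+] = 6.24 x 10^-2 × (107/200) = 3.338 × 10^-2 M
[CO3^2-] = 4.17 × 10^-5 × (93/200) = 1.939 x 10^-5 M
SrCO3(s) <=> Sr^2+(aq) + CO3^2-(aq), so Q = [Sr^2+][CO3^2-]
Q = (3.338 × 10^-2)(1.939 × 10^-5) = 6.47 × 10^-7
Q > Ksp, so SrCO3 will precipitate.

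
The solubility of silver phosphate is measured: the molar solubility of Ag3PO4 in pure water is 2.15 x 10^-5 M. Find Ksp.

5.77 × 10^-18

Ag3PO4(s) ⇌ 3 Ag^+ + PO4^3-
If s mol/L of Ag3PO4 dissolves, [Ag^+] = 3s and [PO4^3-] = s.
Ksp = [Ag^+]^3[PO4^3-]
So Ksp = (3s)^3 × s = 27s^4
With s = 2.15 × 10^-5: Ksp = 5.77 × 10^-18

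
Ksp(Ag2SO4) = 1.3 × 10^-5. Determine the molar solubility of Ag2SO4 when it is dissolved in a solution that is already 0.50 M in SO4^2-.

s ≈ 2.5e-3 M

Ag2SO4(s) ⇌ 2 Ag^+(aq) + SO4^2-(aq)
Ksp = [Ag^+]^2[SO4^2-]
Let s be the molar solubility in this solution. [Ag^+] = 2s, [SO4^2-] = 0.50 + s ≈ 0.50 (Ksp is small, so little additional dissolves).
Ksp ≈ (2s)^2 × 0.50
s = 2.5 × 10^-3 M
Check: s = 2.5 × 10^-3 ≪ 0.50, so the approximation is valid.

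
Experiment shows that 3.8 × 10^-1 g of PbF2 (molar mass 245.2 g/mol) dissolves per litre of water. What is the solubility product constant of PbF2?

1.5e-8

Molar solubility s = (3.8 x 10^-1 g/L) / (245.2 g/mol) = 1.55 x 10^-3 M.
PbF2(s) ⇌ Pb^2+(aq) + 2 F^-(aq)
With molar solubility s: [Pb^2+] = s, [F^-] = 2s.
Ksp = [Pb^2+][F^-]^2
So Ksp = s × (2s)^2 = 4s^3
Ksp = 4 × (1.55 × 10^-3)^3 = 1.5 x 10^-8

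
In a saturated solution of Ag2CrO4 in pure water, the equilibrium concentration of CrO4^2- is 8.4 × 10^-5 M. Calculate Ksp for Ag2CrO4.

Ksp ≈ 2.4 × 10^-12

Ag2CrO4(s) <=> 2 Ag^+(aq) + CrO4^2-(aq)
Stoichiometry gives [Ag^+] = (2/1)[CrO4^2-] = 1.68 × 10^-4 M.
Ksp = [Ag^+]^2[CrO4^2-]
Ksp = (1.68 x 10^-4)^2 × 8.4 × 10^-5 = 2.4 x 10^-12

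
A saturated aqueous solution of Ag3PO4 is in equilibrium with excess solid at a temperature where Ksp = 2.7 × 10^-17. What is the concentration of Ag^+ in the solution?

[Ag^+] = 9.5 × 10^-5 M

Ag3PO4(s) ⇌ 3 Ag^+ + PO4^3-
Ksp = [Ag^+]^3[PO4^3-]
For each mole of Ag3PO4 that dissolves: [Ag^+] = 3s, [PO4^3-] = s.
Ksp = (3s)^3s = 27s^4
Solving, s = (2.7 × 10^-17/27)^(1/4) = 3.16 × 10^-5 M
[Ag^+] = 3s = 9.5 × 10^-5 M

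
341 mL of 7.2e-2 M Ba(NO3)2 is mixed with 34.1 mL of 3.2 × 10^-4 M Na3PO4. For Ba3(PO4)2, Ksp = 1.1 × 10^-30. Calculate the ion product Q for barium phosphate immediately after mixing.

Total volume = 341 + 34.1 = 375.1 mL.
[Ba^2+] = 7.2 x 10^-2 × (341/375.1) = 6.55 × 10^-2 M
[PO4^3-] = 3.2 x 10^-4 × (34.1/375.1) = 2.91 × 10^-5 M
Ba3(PO4)2(s) <=> 3 Ba^2+ + 2 PO4^3-, so Q = [Ba^2+]^3[PO4^3-]^2
Q = (6.55 × 10^-2)^3(2.91 × 10^-5)^2 = 2.4 × 10^-13
Q > Ksp, so Ba3(PO4)2 will precipitate.

Q ≈ 2.4e-13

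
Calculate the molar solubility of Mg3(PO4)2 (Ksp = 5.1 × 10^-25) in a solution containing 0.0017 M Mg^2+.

s = 5.1 x 10^-9 M

Mg3(PO4)2(s) <=> 3 Mg^2+ + 2 PO4^3-
Ksp = [Mg^2+]^3[PO4^3-]^2
Let s = moles of Mg3(PO4)2 that dissolve per litre. [Mg^2+] = 0.0017 + 3s ≈ 0.0017, [PO4^3-] = 2s (Ksp is small, so little additional dissolves).
Ksp ≈ (0.0017)^3 × (2s)^2
s = 5.1 × 10^-9 M
Check: 3s = 1.5 × 10^-8 ≪ 0.0017, so the approximation is valid.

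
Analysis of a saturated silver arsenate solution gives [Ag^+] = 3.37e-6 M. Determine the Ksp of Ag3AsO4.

Ksp = 4.30 x 10^-23

Ag3AsO4(s) ⇌ 3 Ag^+(aq) + AsO4^3-(aq)
Stoichiometry gives [AsO4^3-] = (1/3)[Ag^+] = 1.123 x 10^-6 M.
Ksp = [Ag^+]^3[AsO4^3-]
Ksp = (3.37 x 10^-6)^3 × 1.123 × 10^-6 = 4.30 × 10^-23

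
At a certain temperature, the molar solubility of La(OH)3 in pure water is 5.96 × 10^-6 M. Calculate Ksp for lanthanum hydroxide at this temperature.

La(OH)3(s) ⇌ La^3+ + 3 OH^-
If s mol/L of La(OH)3 dissolves, [La^3+] = s and [OH^-] = 3s.
Ksp = [La^3+][OH^-]^3
Substituting: Ksp = s(3s)^3 = 27s^4
With s = 5.96 × 10^-6: Ksp = 3.41 x 10^-20

Ksp = 3.41e-20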